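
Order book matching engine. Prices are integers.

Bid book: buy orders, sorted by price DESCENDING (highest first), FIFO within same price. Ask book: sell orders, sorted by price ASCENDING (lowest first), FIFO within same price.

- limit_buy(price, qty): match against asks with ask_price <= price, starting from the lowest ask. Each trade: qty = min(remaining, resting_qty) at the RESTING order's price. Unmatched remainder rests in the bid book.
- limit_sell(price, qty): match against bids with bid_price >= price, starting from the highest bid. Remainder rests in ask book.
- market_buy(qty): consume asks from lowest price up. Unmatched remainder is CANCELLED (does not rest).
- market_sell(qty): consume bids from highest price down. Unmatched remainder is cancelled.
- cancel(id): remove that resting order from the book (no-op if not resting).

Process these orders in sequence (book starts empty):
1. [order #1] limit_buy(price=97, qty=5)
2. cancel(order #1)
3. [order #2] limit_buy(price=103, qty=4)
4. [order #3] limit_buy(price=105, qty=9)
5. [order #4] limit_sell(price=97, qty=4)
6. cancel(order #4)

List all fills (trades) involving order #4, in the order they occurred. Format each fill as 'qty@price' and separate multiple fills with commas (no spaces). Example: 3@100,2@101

Answer: 4@105

Derivation:
After op 1 [order #1] limit_buy(price=97, qty=5): fills=none; bids=[#1:5@97] asks=[-]
After op 2 cancel(order #1): fills=none; bids=[-] asks=[-]
After op 3 [order #2] limit_buy(price=103, qty=4): fills=none; bids=[#2:4@103] asks=[-]
After op 4 [order #3] limit_buy(price=105, qty=9): fills=none; bids=[#3:9@105 #2:4@103] asks=[-]
After op 5 [order #4] limit_sell(price=97, qty=4): fills=#3x#4:4@105; bids=[#3:5@105 #2:4@103] asks=[-]
After op 6 cancel(order #4): fills=none; bids=[#3:5@105 #2:4@103] asks=[-]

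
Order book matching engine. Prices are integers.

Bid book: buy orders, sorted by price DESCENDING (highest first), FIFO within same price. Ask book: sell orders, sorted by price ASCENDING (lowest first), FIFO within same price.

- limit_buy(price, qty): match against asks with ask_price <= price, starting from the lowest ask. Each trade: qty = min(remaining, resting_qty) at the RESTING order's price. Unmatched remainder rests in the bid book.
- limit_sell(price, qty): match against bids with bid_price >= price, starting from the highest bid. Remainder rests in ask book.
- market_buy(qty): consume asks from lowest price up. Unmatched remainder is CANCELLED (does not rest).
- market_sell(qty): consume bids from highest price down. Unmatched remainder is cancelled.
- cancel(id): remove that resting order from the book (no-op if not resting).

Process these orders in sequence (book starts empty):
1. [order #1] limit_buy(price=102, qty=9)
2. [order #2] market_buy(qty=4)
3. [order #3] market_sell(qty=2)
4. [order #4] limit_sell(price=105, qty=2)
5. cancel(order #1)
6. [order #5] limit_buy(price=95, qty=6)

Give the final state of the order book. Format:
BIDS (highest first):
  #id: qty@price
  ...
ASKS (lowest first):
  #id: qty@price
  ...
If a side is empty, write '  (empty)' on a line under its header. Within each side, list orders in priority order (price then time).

Answer: BIDS (highest first):
  #5: 6@95
ASKS (lowest first):
  #4: 2@105

Derivation:
After op 1 [order #1] limit_buy(price=102, qty=9): fills=none; bids=[#1:9@102] asks=[-]
After op 2 [order #2] market_buy(qty=4): fills=none; bids=[#1:9@102] asks=[-]
After op 3 [order #3] market_sell(qty=2): fills=#1x#3:2@102; bids=[#1:7@102] asks=[-]
After op 4 [order #4] limit_sell(price=105, qty=2): fills=none; bids=[#1:7@102] asks=[#4:2@105]
After op 5 cancel(order #1): fills=none; bids=[-] asks=[#4:2@105]
After op 6 [order #5] limit_buy(price=95, qty=6): fills=none; bids=[#5:6@95] asks=[#4:2@105]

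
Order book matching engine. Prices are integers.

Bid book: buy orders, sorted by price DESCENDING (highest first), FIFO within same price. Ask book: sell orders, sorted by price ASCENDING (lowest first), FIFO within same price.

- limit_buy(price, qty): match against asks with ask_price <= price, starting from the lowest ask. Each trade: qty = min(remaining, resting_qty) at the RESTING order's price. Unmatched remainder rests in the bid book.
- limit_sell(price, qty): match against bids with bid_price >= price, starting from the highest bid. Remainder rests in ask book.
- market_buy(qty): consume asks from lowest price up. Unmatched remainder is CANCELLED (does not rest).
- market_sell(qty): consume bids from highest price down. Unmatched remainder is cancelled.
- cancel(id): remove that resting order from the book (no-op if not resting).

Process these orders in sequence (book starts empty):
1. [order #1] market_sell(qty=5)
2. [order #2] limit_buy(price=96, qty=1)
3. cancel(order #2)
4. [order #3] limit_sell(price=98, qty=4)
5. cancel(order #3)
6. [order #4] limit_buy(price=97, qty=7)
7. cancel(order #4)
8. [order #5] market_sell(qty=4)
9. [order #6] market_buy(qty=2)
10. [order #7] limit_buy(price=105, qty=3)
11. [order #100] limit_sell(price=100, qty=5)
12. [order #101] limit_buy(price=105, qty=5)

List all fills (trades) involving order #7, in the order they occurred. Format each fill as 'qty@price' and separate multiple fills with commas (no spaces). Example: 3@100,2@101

Answer: 3@105

Derivation:
After op 1 [order #1] market_sell(qty=5): fills=none; bids=[-] asks=[-]
After op 2 [order #2] limit_buy(price=96, qty=1): fills=none; bids=[#2:1@96] asks=[-]
After op 3 cancel(order #2): fills=none; bids=[-] asks=[-]
After op 4 [order #3] limit_sell(price=98, qty=4): fills=none; bids=[-] asks=[#3:4@98]
After op 5 cancel(order #3): fills=none; bids=[-] asks=[-]
After op 6 [order #4] limit_buy(price=97, qty=7): fills=none; bids=[#4:7@97] asks=[-]
After op 7 cancel(order #4): fills=none; bids=[-] asks=[-]
After op 8 [order #5] market_sell(qty=4): fills=none; bids=[-] asks=[-]
After op 9 [order #6] market_buy(qty=2): fills=none; bids=[-] asks=[-]
After op 10 [order #7] limit_buy(price=105, qty=3): fills=none; bids=[#7:3@105] asks=[-]
After op 11 [order #100] limit_sell(price=100, qty=5): fills=#7x#100:3@105; bids=[-] asks=[#100:2@100]
After op 12 [order #101] limit_buy(price=105, qty=5): fills=#101x#100:2@100; bids=[#101:3@105] asks=[-]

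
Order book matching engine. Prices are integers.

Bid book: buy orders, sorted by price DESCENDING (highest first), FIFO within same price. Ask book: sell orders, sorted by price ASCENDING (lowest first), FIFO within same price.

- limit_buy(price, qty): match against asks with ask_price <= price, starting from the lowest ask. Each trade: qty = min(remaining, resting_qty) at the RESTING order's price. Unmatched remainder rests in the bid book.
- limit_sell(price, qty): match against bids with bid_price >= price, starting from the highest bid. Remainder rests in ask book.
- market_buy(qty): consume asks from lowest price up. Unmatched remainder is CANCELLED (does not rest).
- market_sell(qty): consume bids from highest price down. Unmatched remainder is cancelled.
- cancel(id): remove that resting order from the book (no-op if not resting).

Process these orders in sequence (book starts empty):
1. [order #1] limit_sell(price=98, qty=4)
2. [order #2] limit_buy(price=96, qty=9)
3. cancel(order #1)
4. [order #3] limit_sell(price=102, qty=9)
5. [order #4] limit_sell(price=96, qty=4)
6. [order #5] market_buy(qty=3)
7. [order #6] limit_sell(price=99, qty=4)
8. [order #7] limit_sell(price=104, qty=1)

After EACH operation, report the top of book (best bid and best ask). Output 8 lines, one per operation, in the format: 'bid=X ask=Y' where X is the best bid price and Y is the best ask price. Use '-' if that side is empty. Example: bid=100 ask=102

After op 1 [order #1] limit_sell(price=98, qty=4): fills=none; bids=[-] asks=[#1:4@98]
After op 2 [order #2] limit_buy(price=96, qty=9): fills=none; bids=[#2:9@96] asks=[#1:4@98]
After op 3 cancel(order #1): fills=none; bids=[#2:9@96] asks=[-]
After op 4 [order #3] limit_sell(price=102, qty=9): fills=none; bids=[#2:9@96] asks=[#3:9@102]
After op 5 [order #4] limit_sell(price=96, qty=4): fills=#2x#4:4@96; bids=[#2:5@96] asks=[#3:9@102]
After op 6 [order #5] market_buy(qty=3): fills=#5x#3:3@102; bids=[#2:5@96] asks=[#3:6@102]
After op 7 [order #6] limit_sell(price=99, qty=4): fills=none; bids=[#2:5@96] asks=[#6:4@99 #3:6@102]
After op 8 [order #7] limit_sell(price=104, qty=1): fills=none; bids=[#2:5@96] asks=[#6:4@99 #3:6@102 #7:1@104]

Answer: bid=- ask=98
bid=96 ask=98
bid=96 ask=-
bid=96 ask=102
bid=96 ask=102
bid=96 ask=102
bid=96 ask=99
bid=96 ask=99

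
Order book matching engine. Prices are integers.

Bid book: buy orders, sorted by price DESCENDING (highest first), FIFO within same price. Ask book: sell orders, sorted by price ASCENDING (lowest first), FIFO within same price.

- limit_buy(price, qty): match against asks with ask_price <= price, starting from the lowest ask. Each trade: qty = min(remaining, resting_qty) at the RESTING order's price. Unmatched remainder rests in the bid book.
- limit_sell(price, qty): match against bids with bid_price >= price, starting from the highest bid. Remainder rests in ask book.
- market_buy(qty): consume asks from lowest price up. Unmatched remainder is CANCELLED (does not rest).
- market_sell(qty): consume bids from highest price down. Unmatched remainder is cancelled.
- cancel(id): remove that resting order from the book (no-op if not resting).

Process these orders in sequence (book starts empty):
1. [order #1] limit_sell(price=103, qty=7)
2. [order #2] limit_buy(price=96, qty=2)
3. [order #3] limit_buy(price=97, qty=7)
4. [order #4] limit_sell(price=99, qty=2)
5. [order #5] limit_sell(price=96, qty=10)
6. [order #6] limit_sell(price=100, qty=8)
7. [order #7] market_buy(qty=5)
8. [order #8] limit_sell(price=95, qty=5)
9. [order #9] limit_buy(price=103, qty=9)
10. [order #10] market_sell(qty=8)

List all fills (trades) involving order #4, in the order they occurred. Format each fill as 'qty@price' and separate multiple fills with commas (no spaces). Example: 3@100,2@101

Answer: 2@99

Derivation:
After op 1 [order #1] limit_sell(price=103, qty=7): fills=none; bids=[-] asks=[#1:7@103]
After op 2 [order #2] limit_buy(price=96, qty=2): fills=none; bids=[#2:2@96] asks=[#1:7@103]
After op 3 [order #3] limit_buy(price=97, qty=7): fills=none; bids=[#3:7@97 #2:2@96] asks=[#1:7@103]
After op 4 [order #4] limit_sell(price=99, qty=2): fills=none; bids=[#3:7@97 #2:2@96] asks=[#4:2@99 #1:7@103]
After op 5 [order #5] limit_sell(price=96, qty=10): fills=#3x#5:7@97 #2x#5:2@96; bids=[-] asks=[#5:1@96 #4:2@99 #1:7@103]
After op 6 [order #6] limit_sell(price=100, qty=8): fills=none; bids=[-] asks=[#5:1@96 #4:2@99 #6:8@100 #1:7@103]
After op 7 [order #7] market_buy(qty=5): fills=#7x#5:1@96 #7x#4:2@99 #7x#6:2@100; bids=[-] asks=[#6:6@100 #1:7@103]
After op 8 [order #8] limit_sell(price=95, qty=5): fills=none; bids=[-] asks=[#8:5@95 #6:6@100 #1:7@103]
After op 9 [order #9] limit_buy(price=103, qty=9): fills=#9x#8:5@95 #9x#6:4@100; bids=[-] asks=[#6:2@100 #1:7@103]
After op 10 [order #10] market_sell(qty=8): fills=none; bids=[-] asks=[#6:2@100 #1:7@103]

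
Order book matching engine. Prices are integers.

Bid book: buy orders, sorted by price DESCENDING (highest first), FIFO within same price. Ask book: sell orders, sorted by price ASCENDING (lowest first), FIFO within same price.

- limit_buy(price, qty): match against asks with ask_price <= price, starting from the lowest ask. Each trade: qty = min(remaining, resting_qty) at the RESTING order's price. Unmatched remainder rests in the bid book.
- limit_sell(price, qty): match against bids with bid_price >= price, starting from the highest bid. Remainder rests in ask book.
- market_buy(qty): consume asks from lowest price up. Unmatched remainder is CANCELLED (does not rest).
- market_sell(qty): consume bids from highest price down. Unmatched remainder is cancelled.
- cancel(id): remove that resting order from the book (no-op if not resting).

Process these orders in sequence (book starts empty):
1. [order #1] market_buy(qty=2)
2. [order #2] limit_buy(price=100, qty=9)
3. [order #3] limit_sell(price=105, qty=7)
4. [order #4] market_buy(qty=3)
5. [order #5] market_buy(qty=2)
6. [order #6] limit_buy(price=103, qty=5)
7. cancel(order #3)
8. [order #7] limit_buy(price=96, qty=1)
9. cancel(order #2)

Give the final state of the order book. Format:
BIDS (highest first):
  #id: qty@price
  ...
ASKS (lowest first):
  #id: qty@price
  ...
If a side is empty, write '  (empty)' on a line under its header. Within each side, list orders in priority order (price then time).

After op 1 [order #1] market_buy(qty=2): fills=none; bids=[-] asks=[-]
After op 2 [order #2] limit_buy(price=100, qty=9): fills=none; bids=[#2:9@100] asks=[-]
After op 3 [order #3] limit_sell(price=105, qty=7): fills=none; bids=[#2:9@100] asks=[#3:7@105]
After op 4 [order #4] market_buy(qty=3): fills=#4x#3:3@105; bids=[#2:9@100] asks=[#3:4@105]
After op 5 [order #5] market_buy(qty=2): fills=#5x#3:2@105; bids=[#2:9@100] asks=[#3:2@105]
After op 6 [order #6] limit_buy(price=103, qty=5): fills=none; bids=[#6:5@103 #2:9@100] asks=[#3:2@105]
After op 7 cancel(order #3): fills=none; bids=[#6:5@103 #2:9@100] asks=[-]
After op 8 [order #7] limit_buy(price=96, qty=1): fills=none; bids=[#6:5@103 #2:9@100 #7:1@96] asks=[-]
After op 9 cancel(order #2): fills=none; bids=[#6:5@103 #7:1@96] asks=[-]

Answer: BIDS (highest first):
  #6: 5@103
  #7: 1@96
ASKS (lowest first):
  (empty)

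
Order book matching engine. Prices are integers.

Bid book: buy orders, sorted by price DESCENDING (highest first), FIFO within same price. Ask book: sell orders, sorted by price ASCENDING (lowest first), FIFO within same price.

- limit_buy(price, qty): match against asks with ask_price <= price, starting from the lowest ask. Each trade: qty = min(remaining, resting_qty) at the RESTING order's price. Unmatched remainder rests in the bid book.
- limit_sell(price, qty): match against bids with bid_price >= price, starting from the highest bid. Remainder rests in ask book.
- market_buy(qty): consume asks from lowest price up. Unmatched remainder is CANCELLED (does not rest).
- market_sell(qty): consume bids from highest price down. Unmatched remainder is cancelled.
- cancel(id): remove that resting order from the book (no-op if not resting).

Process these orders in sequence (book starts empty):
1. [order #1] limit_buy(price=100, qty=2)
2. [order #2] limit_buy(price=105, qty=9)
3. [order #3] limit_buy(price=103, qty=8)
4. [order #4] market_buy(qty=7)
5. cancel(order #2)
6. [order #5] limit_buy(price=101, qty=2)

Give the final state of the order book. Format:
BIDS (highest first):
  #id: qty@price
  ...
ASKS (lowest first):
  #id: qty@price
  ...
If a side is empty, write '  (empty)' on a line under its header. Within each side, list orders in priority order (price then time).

After op 1 [order #1] limit_buy(price=100, qty=2): fills=none; bids=[#1:2@100] asks=[-]
After op 2 [order #2] limit_buy(price=105, qty=9): fills=none; bids=[#2:9@105 #1:2@100] asks=[-]
After op 3 [order #3] limit_buy(price=103, qty=8): fills=none; bids=[#2:9@105 #3:8@103 #1:2@100] asks=[-]
After op 4 [order #4] market_buy(qty=7): fills=none; bids=[#2:9@105 #3:8@103 #1:2@100] asks=[-]
After op 5 cancel(order #2): fills=none; bids=[#3:8@103 #1:2@100] asks=[-]
After op 6 [order #5] limit_buy(price=101, qty=2): fills=none; bids=[#3:8@103 #5:2@101 #1:2@100] asks=[-]

Answer: BIDS (highest first):
  #3: 8@103
  #5: 2@101
  #1: 2@100
ASKS (lowest first):
  (empty)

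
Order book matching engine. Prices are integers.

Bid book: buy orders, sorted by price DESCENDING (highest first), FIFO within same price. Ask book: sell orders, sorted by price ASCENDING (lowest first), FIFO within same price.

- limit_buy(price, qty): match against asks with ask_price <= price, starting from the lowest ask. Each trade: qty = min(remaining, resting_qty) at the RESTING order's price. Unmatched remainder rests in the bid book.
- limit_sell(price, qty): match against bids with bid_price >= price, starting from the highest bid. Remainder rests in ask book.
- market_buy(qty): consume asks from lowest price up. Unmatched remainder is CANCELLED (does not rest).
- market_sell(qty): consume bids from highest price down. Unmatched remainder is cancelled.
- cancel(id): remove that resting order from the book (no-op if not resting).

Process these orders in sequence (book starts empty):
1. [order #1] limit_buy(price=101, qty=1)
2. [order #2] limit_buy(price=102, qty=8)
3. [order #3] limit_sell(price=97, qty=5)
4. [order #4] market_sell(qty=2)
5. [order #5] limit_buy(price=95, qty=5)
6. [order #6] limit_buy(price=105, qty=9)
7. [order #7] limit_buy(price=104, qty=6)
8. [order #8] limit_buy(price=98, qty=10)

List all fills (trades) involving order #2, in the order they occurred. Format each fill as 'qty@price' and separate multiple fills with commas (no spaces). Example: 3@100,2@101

After op 1 [order #1] limit_buy(price=101, qty=1): fills=none; bids=[#1:1@101] asks=[-]
After op 2 [order #2] limit_buy(price=102, qty=8): fills=none; bids=[#2:8@102 #1:1@101] asks=[-]
After op 3 [order #3] limit_sell(price=97, qty=5): fills=#2x#3:5@102; bids=[#2:3@102 #1:1@101] asks=[-]
After op 4 [order #4] market_sell(qty=2): fills=#2x#4:2@102; bids=[#2:1@102 #1:1@101] asks=[-]
After op 5 [order #5] limit_buy(price=95, qty=5): fills=none; bids=[#2:1@102 #1:1@101 #5:5@95] asks=[-]
After op 6 [order #6] limit_buy(price=105, qty=9): fills=none; bids=[#6:9@105 #2:1@102 #1:1@101 #5:5@95] asks=[-]
After op 7 [order #7] limit_buy(price=104, qty=6): fills=none; bids=[#6:9@105 #7:6@104 #2:1@102 #1:1@101 #5:5@95] asks=[-]
After op 8 [order #8] limit_buy(price=98, qty=10): fills=none; bids=[#6:9@105 #7:6@104 #2:1@102 #1:1@101 #8:10@98 #5:5@95] asks=[-]

Answer: 5@102,2@102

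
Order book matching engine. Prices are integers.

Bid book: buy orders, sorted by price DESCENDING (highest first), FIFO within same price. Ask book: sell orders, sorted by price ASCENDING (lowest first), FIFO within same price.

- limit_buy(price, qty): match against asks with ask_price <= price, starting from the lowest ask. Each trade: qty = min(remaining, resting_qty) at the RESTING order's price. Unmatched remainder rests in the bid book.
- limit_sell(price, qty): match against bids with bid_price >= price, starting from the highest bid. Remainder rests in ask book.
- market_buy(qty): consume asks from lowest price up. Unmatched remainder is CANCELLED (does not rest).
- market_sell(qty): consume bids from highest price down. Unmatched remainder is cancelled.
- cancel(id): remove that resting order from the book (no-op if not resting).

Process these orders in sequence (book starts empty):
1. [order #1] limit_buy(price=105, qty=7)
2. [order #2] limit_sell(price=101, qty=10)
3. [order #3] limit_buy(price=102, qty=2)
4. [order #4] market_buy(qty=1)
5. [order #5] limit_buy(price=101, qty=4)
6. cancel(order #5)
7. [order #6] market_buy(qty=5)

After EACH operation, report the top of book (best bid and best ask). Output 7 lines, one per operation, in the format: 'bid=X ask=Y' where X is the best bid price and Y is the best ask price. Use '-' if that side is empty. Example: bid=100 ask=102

After op 1 [order #1] limit_buy(price=105, qty=7): fills=none; bids=[#1:7@105] asks=[-]
After op 2 [order #2] limit_sell(price=101, qty=10): fills=#1x#2:7@105; bids=[-] asks=[#2:3@101]
After op 3 [order #3] limit_buy(price=102, qty=2): fills=#3x#2:2@101; bids=[-] asks=[#2:1@101]
After op 4 [order #4] market_buy(qty=1): fills=#4x#2:1@101; bids=[-] asks=[-]
After op 5 [order #5] limit_buy(price=101, qty=4): fills=none; bids=[#5:4@101] asks=[-]
After op 6 cancel(order #5): fills=none; bids=[-] asks=[-]
After op 7 [order #6] market_buy(qty=5): fills=none; bids=[-] asks=[-]

Answer: bid=105 ask=-
bid=- ask=101
bid=- ask=101
bid=- ask=-
bid=101 ask=-
bid=- ask=-
bid=- ask=-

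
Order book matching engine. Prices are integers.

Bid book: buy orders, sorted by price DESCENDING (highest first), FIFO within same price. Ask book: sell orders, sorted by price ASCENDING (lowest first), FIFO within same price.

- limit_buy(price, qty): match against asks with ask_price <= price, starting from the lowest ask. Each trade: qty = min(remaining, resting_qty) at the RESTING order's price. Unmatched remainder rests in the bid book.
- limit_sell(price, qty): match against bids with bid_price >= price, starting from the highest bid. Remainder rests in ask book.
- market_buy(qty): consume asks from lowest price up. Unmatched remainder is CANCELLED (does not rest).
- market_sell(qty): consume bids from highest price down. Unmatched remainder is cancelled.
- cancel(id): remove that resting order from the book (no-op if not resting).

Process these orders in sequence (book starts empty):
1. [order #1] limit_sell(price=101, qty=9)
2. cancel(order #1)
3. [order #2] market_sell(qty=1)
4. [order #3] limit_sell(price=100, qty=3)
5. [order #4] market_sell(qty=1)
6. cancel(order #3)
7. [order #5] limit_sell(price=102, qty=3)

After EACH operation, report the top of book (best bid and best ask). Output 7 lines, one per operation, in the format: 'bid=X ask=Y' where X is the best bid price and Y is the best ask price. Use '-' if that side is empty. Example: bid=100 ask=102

After op 1 [order #1] limit_sell(price=101, qty=9): fills=none; bids=[-] asks=[#1:9@101]
After op 2 cancel(order #1): fills=none; bids=[-] asks=[-]
After op 3 [order #2] market_sell(qty=1): fills=none; bids=[-] asks=[-]
After op 4 [order #3] limit_sell(price=100, qty=3): fills=none; bids=[-] asks=[#3:3@100]
After op 5 [order #4] market_sell(qty=1): fills=none; bids=[-] asks=[#3:3@100]
After op 6 cancel(order #3): fills=none; bids=[-] asks=[-]
After op 7 [order #5] limit_sell(price=102, qty=3): fills=none; bids=[-] asks=[#5:3@102]

Answer: bid=- ask=101
bid=- ask=-
bid=- ask=-
bid=- ask=100
bid=- ask=100
bid=- ask=-
bid=- ask=102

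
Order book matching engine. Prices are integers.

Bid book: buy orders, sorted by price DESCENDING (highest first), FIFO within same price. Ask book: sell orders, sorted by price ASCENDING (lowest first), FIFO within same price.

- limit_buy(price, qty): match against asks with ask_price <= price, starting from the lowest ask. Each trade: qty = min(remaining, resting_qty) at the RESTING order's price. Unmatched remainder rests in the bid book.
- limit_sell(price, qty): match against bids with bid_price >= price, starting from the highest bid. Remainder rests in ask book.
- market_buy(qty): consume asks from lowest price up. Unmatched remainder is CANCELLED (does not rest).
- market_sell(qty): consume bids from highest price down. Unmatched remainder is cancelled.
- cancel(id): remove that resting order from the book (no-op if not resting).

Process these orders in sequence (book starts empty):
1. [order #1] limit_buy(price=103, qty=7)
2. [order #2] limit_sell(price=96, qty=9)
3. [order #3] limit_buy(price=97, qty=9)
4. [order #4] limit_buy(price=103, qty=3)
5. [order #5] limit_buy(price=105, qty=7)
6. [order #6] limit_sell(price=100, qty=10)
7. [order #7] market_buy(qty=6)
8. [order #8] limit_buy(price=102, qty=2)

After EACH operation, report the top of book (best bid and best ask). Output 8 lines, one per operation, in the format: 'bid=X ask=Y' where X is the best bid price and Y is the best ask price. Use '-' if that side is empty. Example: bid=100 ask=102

After op 1 [order #1] limit_buy(price=103, qty=7): fills=none; bids=[#1:7@103] asks=[-]
After op 2 [order #2] limit_sell(price=96, qty=9): fills=#1x#2:7@103; bids=[-] asks=[#2:2@96]
After op 3 [order #3] limit_buy(price=97, qty=9): fills=#3x#2:2@96; bids=[#3:7@97] asks=[-]
After op 4 [order #4] limit_buy(price=103, qty=3): fills=none; bids=[#4:3@103 #3:7@97] asks=[-]
After op 5 [order #5] limit_buy(price=105, qty=7): fills=none; bids=[#5:7@105 #4:3@103 #3:7@97] asks=[-]
After op 6 [order #6] limit_sell(price=100, qty=10): fills=#5x#6:7@105 #4x#6:3@103; bids=[#3:7@97] asks=[-]
After op 7 [order #7] market_buy(qty=6): fills=none; bids=[#3:7@97] asks=[-]
After op 8 [order #8] limit_buy(price=102, qty=2): fills=none; bids=[#8:2@102 #3:7@97] asks=[-]

Answer: bid=103 ask=-
bid=- ask=96
bid=97 ask=-
bid=103 ask=-
bid=105 ask=-
bid=97 ask=-
bid=97 ask=-
bid=102 ask=-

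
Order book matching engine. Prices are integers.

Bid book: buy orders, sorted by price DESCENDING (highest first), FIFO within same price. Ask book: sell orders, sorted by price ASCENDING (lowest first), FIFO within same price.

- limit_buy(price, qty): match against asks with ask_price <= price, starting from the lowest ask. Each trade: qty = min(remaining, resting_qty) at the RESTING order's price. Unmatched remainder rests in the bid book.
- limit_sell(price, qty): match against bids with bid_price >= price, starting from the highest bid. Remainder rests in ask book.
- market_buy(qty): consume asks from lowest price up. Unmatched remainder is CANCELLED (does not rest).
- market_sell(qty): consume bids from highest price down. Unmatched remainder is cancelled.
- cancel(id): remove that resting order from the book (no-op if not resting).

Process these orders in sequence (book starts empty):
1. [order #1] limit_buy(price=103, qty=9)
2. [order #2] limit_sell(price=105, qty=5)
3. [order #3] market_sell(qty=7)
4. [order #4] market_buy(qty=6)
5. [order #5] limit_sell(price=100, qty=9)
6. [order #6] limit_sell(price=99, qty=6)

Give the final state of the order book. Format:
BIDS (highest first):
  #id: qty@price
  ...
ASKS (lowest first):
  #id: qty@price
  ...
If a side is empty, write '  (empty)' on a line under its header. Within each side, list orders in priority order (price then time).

After op 1 [order #1] limit_buy(price=103, qty=9): fills=none; bids=[#1:9@103] asks=[-]
After op 2 [order #2] limit_sell(price=105, qty=5): fills=none; bids=[#1:9@103] asks=[#2:5@105]
After op 3 [order #3] market_sell(qty=7): fills=#1x#3:7@103; bids=[#1:2@103] asks=[#2:5@105]
After op 4 [order #4] market_buy(qty=6): fills=#4x#2:5@105; bids=[#1:2@103] asks=[-]
After op 5 [order #5] limit_sell(price=100, qty=9): fills=#1x#5:2@103; bids=[-] asks=[#5:7@100]
After op 6 [order #6] limit_sell(price=99, qty=6): fills=none; bids=[-] asks=[#6:6@99 #5:7@100]

Answer: BIDS (highest first):
  (empty)
ASKS (lowest first):
  #6: 6@99
  #5: 7@100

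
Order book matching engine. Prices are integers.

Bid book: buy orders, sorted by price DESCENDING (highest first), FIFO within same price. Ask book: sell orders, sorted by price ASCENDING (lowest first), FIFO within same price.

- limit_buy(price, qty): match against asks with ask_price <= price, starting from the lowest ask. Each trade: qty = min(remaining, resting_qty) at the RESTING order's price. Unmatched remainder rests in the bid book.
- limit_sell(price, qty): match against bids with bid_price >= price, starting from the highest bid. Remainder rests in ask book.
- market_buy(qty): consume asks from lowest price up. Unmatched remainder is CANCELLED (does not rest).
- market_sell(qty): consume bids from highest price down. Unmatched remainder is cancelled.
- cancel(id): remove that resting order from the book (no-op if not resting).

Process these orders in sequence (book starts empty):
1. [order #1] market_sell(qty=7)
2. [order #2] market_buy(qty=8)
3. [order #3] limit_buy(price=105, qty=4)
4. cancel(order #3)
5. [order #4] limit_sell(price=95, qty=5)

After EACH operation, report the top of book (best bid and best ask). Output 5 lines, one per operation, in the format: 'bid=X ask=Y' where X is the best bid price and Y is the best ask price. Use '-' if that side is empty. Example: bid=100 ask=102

After op 1 [order #1] market_sell(qty=7): fills=none; bids=[-] asks=[-]
After op 2 [order #2] market_buy(qty=8): fills=none; bids=[-] asks=[-]
After op 3 [order #3] limit_buy(price=105, qty=4): fills=none; bids=[#3:4@105] asks=[-]
After op 4 cancel(order #3): fills=none; bids=[-] asks=[-]
After op 5 [order #4] limit_sell(price=95, qty=5): fills=none; bids=[-] asks=[#4:5@95]

Answer: bid=- ask=-
bid=- ask=-
bid=105 ask=-
bid=- ask=-
bid=- ask=95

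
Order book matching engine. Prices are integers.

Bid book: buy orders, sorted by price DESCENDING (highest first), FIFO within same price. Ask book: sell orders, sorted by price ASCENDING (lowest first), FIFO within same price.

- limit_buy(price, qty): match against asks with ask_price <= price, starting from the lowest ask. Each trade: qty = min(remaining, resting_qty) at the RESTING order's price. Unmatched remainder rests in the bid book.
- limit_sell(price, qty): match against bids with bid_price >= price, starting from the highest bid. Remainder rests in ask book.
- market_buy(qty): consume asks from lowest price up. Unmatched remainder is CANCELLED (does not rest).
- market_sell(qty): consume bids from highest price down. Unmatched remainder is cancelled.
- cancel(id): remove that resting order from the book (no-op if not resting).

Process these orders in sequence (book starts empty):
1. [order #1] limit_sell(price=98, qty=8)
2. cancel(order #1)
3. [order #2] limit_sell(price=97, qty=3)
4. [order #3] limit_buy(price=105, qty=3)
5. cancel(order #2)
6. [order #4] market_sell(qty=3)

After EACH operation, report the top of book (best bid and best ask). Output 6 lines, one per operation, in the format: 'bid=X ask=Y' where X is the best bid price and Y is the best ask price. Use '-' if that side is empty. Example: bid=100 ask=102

Answer: bid=- ask=98
bid=- ask=-
bid=- ask=97
bid=- ask=-
bid=- ask=-
bid=- ask=-

Derivation:
After op 1 [order #1] limit_sell(price=98, qty=8): fills=none; bids=[-] asks=[#1:8@98]
After op 2 cancel(order #1): fills=none; bids=[-] asks=[-]
After op 3 [order #2] limit_sell(price=97, qty=3): fills=none; bids=[-] asks=[#2:3@97]
After op 4 [order #3] limit_buy(price=105, qty=3): fills=#3x#2:3@97; bids=[-] asks=[-]
After op 5 cancel(order #2): fills=none; bids=[-] asks=[-]
After op 6 [order #4] market_sell(qty=3): fills=none; bids=[-] asks=[-]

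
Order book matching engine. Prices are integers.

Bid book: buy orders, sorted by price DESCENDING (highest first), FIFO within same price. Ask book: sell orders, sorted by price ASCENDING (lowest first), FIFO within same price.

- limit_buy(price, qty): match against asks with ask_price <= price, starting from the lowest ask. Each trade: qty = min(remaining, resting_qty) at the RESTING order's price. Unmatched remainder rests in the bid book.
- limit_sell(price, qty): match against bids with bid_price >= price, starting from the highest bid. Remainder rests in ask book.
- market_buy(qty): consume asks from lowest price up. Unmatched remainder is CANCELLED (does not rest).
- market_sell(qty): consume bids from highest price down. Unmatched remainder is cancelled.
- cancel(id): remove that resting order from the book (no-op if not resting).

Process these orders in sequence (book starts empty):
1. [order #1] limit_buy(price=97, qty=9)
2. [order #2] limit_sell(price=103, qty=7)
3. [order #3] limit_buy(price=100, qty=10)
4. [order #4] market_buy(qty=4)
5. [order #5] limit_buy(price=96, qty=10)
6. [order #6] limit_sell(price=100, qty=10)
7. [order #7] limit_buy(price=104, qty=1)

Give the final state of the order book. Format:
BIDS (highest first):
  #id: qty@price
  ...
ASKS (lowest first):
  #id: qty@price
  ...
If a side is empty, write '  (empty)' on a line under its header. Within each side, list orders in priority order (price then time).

Answer: BIDS (highest first):
  #1: 9@97
  #5: 10@96
ASKS (lowest first):
  #2: 2@103

Derivation:
After op 1 [order #1] limit_buy(price=97, qty=9): fills=none; bids=[#1:9@97] asks=[-]
After op 2 [order #2] limit_sell(price=103, qty=7): fills=none; bids=[#1:9@97] asks=[#2:7@103]
After op 3 [order #3] limit_buy(price=100, qty=10): fills=none; bids=[#3:10@100 #1:9@97] asks=[#2:7@103]
After op 4 [order #4] market_buy(qty=4): fills=#4x#2:4@103; bids=[#3:10@100 #1:9@97] asks=[#2:3@103]
After op 5 [order #5] limit_buy(price=96, qty=10): fills=none; bids=[#3:10@100 #1:9@97 #5:10@96] asks=[#2:3@103]
After op 6 [order #6] limit_sell(price=100, qty=10): fills=#3x#6:10@100; bids=[#1:9@97 #5:10@96] asks=[#2:3@103]
After op 7 [order #7] limit_buy(price=104, qty=1): fills=#7x#2:1@103; bids=[#1:9@97 #5:10@96] asks=[#2:2@103]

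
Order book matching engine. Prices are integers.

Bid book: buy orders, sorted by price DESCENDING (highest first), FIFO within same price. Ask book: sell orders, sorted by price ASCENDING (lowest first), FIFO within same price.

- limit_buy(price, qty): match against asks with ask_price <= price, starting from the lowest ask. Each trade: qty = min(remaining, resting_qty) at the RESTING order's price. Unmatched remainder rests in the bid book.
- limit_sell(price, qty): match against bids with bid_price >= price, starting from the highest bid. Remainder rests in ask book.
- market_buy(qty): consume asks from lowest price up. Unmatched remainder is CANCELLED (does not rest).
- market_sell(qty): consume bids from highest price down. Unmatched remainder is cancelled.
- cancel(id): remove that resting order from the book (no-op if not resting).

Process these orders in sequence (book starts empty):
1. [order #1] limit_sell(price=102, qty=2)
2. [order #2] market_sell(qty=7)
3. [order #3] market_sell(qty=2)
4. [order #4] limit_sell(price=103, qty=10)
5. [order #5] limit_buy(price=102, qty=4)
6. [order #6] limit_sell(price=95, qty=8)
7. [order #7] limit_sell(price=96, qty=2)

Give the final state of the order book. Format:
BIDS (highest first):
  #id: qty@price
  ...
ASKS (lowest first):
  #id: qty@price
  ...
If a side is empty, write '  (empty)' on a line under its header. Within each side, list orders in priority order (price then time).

Answer: BIDS (highest first):
  (empty)
ASKS (lowest first):
  #6: 6@95
  #7: 2@96
  #4: 10@103

Derivation:
After op 1 [order #1] limit_sell(price=102, qty=2): fills=none; bids=[-] asks=[#1:2@102]
After op 2 [order #2] market_sell(qty=7): fills=none; bids=[-] asks=[#1:2@102]
After op 3 [order #3] market_sell(qty=2): fills=none; bids=[-] asks=[#1:2@102]
After op 4 [order #4] limit_sell(price=103, qty=10): fills=none; bids=[-] asks=[#1:2@102 #4:10@103]
After op 5 [order #5] limit_buy(price=102, qty=4): fills=#5x#1:2@102; bids=[#5:2@102] asks=[#4:10@103]
After op 6 [order #6] limit_sell(price=95, qty=8): fills=#5x#6:2@102; bids=[-] asks=[#6:6@95 #4:10@103]
After op 7 [order #7] limit_sell(price=96, qty=2): fills=none; bids=[-] asks=[#6:6@95 #7:2@96 #4:10@103]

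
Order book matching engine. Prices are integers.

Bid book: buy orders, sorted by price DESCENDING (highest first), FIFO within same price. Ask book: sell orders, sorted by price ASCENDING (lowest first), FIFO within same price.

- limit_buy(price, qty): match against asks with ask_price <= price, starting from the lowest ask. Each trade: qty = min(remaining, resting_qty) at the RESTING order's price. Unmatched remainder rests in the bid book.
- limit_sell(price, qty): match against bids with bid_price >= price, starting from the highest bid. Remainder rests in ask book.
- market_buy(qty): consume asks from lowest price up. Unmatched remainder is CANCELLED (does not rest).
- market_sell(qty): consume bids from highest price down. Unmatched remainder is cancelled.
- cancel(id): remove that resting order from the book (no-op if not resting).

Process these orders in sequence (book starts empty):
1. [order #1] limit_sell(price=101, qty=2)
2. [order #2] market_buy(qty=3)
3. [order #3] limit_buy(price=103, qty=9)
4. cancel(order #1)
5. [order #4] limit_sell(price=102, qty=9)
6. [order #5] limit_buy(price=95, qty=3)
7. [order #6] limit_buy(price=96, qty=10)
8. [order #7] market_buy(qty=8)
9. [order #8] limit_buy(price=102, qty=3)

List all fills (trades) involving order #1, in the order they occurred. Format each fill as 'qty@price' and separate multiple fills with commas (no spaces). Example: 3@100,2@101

After op 1 [order #1] limit_sell(price=101, qty=2): fills=none; bids=[-] asks=[#1:2@101]
After op 2 [order #2] market_buy(qty=3): fills=#2x#1:2@101; bids=[-] asks=[-]
After op 3 [order #3] limit_buy(price=103, qty=9): fills=none; bids=[#3:9@103] asks=[-]
After op 4 cancel(order #1): fills=none; bids=[#3:9@103] asks=[-]
After op 5 [order #4] limit_sell(price=102, qty=9): fills=#3x#4:9@103; bids=[-] asks=[-]
After op 6 [order #5] limit_buy(price=95, qty=3): fills=none; bids=[#5:3@95] asks=[-]
After op 7 [order #6] limit_buy(price=96, qty=10): fills=none; bids=[#6:10@96 #5:3@95] asks=[-]
After op 8 [order #7] market_buy(qty=8): fills=none; bids=[#6:10@96 #5:3@95] asks=[-]
After op 9 [order #8] limit_buy(price=102, qty=3): fills=none; bids=[#8:3@102 #6:10@96 #5:3@95] asks=[-]

Answer: 2@101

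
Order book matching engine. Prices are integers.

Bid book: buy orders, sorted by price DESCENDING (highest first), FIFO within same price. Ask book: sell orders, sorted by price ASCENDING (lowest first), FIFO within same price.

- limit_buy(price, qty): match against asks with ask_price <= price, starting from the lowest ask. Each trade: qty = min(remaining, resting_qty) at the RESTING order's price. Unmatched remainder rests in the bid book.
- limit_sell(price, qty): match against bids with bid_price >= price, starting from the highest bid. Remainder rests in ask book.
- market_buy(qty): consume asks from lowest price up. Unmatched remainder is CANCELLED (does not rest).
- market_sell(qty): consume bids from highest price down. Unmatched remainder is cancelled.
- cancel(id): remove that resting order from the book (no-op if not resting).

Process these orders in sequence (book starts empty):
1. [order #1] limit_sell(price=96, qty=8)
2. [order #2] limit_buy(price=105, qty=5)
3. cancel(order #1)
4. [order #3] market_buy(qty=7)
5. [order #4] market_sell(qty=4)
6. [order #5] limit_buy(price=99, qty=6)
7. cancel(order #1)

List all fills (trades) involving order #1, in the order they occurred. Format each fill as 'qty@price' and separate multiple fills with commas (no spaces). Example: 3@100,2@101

Answer: 5@96

Derivation:
After op 1 [order #1] limit_sell(price=96, qty=8): fills=none; bids=[-] asks=[#1:8@96]
After op 2 [order #2] limit_buy(price=105, qty=5): fills=#2x#1:5@96; bids=[-] asks=[#1:3@96]
After op 3 cancel(order #1): fills=none; bids=[-] asks=[-]
After op 4 [order #3] market_buy(qty=7): fills=none; bids=[-] asks=[-]
After op 5 [order #4] market_sell(qty=4): fills=none; bids=[-] asks=[-]
After op 6 [order #5] limit_buy(price=99, qty=6): fills=none; bids=[#5:6@99] asks=[-]
After op 7 cancel(order #1): fills=none; bids=[#5:6@99] asks=[-]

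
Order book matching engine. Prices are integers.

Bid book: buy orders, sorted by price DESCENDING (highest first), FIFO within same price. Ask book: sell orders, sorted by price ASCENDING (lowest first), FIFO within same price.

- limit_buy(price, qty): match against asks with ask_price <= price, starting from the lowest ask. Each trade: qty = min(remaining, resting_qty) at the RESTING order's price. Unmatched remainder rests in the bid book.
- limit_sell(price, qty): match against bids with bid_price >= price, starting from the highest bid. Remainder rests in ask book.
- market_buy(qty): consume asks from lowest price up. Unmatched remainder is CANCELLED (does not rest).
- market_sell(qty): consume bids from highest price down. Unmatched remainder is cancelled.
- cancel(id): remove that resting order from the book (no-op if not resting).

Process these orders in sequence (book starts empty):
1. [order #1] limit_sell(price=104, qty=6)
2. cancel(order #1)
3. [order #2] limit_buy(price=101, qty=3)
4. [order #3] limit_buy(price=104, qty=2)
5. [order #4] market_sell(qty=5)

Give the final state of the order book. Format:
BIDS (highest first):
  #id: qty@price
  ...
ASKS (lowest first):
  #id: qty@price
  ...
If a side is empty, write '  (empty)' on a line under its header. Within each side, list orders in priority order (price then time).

Answer: BIDS (highest first):
  (empty)
ASKS (lowest first):
  (empty)

Derivation:
After op 1 [order #1] limit_sell(price=104, qty=6): fills=none; bids=[-] asks=[#1:6@104]
After op 2 cancel(order #1): fills=none; bids=[-] asks=[-]
After op 3 [order #2] limit_buy(price=101, qty=3): fills=none; bids=[#2:3@101] asks=[-]
After op 4 [order #3] limit_buy(price=104, qty=2): fills=none; bids=[#3:2@104 #2:3@101] asks=[-]
After op 5 [order #4] market_sell(qty=5): fills=#3x#4:2@104 #2x#4:3@101; bids=[-] asks=[-]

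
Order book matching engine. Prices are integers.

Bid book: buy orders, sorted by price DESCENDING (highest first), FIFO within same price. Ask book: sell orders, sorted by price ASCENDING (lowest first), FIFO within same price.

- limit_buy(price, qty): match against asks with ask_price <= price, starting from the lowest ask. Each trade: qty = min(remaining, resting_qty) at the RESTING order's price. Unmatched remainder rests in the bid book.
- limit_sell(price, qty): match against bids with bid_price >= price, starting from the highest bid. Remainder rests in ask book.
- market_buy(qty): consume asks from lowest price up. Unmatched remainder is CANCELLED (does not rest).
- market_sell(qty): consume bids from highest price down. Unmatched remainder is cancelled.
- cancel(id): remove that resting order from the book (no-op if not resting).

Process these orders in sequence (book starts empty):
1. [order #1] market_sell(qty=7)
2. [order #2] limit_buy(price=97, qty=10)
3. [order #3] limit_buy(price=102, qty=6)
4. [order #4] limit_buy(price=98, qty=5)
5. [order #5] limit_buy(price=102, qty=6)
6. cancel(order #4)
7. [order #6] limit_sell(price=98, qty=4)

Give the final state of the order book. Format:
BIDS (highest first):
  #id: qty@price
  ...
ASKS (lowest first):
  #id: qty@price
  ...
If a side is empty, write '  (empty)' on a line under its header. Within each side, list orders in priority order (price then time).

Answer: BIDS (highest first):
  #3: 2@102
  #5: 6@102
  #2: 10@97
ASKS (lowest first):
  (empty)

Derivation:
After op 1 [order #1] market_sell(qty=7): fills=none; bids=[-] asks=[-]
After op 2 [order #2] limit_buy(price=97, qty=10): fills=none; bids=[#2:10@97] asks=[-]
After op 3 [order #3] limit_buy(price=102, qty=6): fills=none; bids=[#3:6@102 #2:10@97] asks=[-]
After op 4 [order #4] limit_buy(price=98, qty=5): fills=none; bids=[#3:6@102 #4:5@98 #2:10@97] asks=[-]
After op 5 [order #5] limit_buy(price=102, qty=6): fills=none; bids=[#3:6@102 #5:6@102 #4:5@98 #2:10@97] asks=[-]
After op 6 cancel(order #4): fills=none; bids=[#3:6@102 #5:6@102 #2:10@97] asks=[-]
After op 7 [order #6] limit_sell(price=98, qty=4): fills=#3x#6:4@102; bids=[#3:2@102 #5:6@102 #2:10@97] asks=[-]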